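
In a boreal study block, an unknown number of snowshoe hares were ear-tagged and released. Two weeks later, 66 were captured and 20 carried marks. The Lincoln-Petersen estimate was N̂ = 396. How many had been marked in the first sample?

From N = M·C/R: M = N·R / C = 396·20 / 66 = 7920 / 66 = 120.

M = 120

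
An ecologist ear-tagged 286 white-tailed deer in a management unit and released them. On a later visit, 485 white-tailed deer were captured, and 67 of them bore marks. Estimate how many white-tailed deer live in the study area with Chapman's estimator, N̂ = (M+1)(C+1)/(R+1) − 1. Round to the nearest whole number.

N ≈ 2050

N̂ = (286+1)(485+1)/(67+1) − 1 = 287·486/68 − 1
= 139482/68 − 1 ≈ 2051.2 − 1 ≈ 2050.2 → 2050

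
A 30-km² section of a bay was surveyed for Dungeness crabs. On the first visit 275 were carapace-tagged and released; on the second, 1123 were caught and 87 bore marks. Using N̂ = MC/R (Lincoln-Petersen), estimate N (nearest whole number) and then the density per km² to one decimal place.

N̂ = 275·1123/87 = 308825/87 ≈ 3549.7 → 3550
Density = N̂ / area = 3550 / 30 ≈ 118.33 → 118.3 per km²

density ≈ 118.3 Dungeness crabs per km²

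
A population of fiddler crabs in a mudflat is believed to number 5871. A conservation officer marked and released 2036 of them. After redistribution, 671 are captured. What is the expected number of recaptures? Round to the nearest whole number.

expected recaptures ≈ 233

Expected recaptures E[R] = M·C / N.
E[R] = 2036 × 671 / 5871 = 1366156 / 5871 ≈ 232.7 → 233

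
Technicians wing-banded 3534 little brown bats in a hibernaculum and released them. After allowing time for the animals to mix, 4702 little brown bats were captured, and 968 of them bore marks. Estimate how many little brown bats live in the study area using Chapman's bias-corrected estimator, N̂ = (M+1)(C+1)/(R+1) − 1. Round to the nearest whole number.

N ≈ 17,156

N̂ = (3534+1)(4702+1)/(968+1) − 1 = 3535·4703/969 − 1
= 16625105/969 − 1 ≈ 17157.0 − 1 ≈ 17156.0 → 17156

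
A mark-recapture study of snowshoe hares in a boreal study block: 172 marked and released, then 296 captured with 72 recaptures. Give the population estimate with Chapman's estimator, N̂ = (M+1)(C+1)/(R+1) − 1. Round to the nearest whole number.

N̂ = (172+1)(296+1)/(72+1) − 1 = 173·297/73 − 1
= 51381/73 − 1 ≈ 703.8 − 1 ≈ 702.8 → 703

N ≈ 703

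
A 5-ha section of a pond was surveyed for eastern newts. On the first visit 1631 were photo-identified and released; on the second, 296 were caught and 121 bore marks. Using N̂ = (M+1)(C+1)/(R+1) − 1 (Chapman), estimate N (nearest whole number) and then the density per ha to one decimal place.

N̂ = 1632·297/122 − 1 = 484704/122 − 1 ≈ 3972.0 → 3972
Density = N̂ / area = 3972 / 5 ≈ 794.40 → 794.4 per ha

density ≈ 794.4 eastern newts per ha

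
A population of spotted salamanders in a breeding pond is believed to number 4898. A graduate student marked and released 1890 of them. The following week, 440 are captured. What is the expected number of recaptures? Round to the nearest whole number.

Expected recaptures E[R] = M·C / N.
E[R] = 1890 × 440 / 4898 = 831600 / 4898 ≈ 169.8 → 170

expected recaptures ≈ 170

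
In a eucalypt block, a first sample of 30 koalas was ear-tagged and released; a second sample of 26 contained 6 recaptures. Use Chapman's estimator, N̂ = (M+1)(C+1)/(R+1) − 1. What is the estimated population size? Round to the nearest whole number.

N̂ = (30+1)(26+1)/(6+1) − 1 = 31·27/7 − 1
= 837/7 − 1 ≈ 119.6 − 1 ≈ 118.6 → 119

N ≈ 119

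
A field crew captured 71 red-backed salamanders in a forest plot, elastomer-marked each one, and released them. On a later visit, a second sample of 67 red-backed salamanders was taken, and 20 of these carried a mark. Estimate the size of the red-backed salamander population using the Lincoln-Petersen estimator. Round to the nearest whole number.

N ≈ 238

The marked fraction in the recapture sample should equal the marked fraction in the population: 20/67 = 71/N.
N = (71 × 67) / 20 = 4757 / 20 ≈ 237.8 → 238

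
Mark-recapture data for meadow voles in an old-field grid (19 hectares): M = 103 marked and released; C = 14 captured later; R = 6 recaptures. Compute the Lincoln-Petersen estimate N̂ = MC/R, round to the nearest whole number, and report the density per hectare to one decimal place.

density ≈ 12.6 meadow voles per hectare

N̂ = 103·14/6 = 1442/6 ≈ 240.3 → 240
Density = N̂ / area = 240 / 19 ≈ 12.63 → 12.6 per hectare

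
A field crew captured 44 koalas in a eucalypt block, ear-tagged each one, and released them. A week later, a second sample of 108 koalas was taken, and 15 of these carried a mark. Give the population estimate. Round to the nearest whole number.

N ≈ 317

Lincoln-Petersen assumes M/N = R/C, so N = M·C / R.
N = (44 × 108) / 15 = 4752 / 15 ≈ 316.8 → 317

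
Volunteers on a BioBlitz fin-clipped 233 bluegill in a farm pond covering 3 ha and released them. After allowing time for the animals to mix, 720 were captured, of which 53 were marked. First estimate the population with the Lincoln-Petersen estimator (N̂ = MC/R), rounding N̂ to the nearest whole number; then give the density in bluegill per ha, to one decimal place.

N̂ = 233·720/53 = 167760/53 ≈ 3165.3 → 3165
Density = N̂ / area = 3165 / 3 = 1055.0 per ha

density ≈ 1055.0 bluegill per ha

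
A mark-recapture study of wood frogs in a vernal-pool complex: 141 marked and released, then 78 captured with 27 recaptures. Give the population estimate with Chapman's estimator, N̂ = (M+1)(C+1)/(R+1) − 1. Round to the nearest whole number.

N̂ = (141+1)(78+1)/(27+1) − 1 = 142·79/28 − 1
= 11218/28 − 1 ≈ 400.6 − 1 ≈ 399.6 → 400

N ≈ 400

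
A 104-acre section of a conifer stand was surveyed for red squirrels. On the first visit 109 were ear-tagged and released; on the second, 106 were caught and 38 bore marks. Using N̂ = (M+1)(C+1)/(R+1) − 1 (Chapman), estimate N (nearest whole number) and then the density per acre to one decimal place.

density ≈ 2.9 red squirrels per acre

N̂ = 110·107/39 − 1 = 11770/39 − 1 ≈ 300.8 → 301
Density = N̂ / area = 301 / 104 ≈ 2.89 → 2.9 per acre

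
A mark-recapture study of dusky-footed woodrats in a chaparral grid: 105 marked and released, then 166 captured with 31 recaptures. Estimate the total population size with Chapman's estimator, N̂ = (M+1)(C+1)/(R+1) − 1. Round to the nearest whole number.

N ≈ 552

N̂ = (105+1)(166+1)/(31+1) − 1 = 106·167/32 − 1
= 17702/32 − 1 ≈ 553.2 − 1 ≈ 552.2 → 552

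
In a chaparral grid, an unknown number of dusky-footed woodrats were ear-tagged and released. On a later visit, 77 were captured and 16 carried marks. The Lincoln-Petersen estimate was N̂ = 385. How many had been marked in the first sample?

M = 80

From N = M·C/R: M = N·R / C = 385·16 / 77 = 6160 / 77 = 80.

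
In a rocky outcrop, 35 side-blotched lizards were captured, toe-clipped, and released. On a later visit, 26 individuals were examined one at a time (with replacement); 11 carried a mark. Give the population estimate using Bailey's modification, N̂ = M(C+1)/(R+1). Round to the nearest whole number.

N̂ = 35·(26+1)/(11+1) = 35·27/12 = 945/12 ≈ 78.8 → 79

N ≈ 79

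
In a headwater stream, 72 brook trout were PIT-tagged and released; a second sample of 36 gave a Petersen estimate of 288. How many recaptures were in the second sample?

From N = M·C/R: R = M·C / N = 72·36 / 288 = 2592 / 288 = 9.

R = 9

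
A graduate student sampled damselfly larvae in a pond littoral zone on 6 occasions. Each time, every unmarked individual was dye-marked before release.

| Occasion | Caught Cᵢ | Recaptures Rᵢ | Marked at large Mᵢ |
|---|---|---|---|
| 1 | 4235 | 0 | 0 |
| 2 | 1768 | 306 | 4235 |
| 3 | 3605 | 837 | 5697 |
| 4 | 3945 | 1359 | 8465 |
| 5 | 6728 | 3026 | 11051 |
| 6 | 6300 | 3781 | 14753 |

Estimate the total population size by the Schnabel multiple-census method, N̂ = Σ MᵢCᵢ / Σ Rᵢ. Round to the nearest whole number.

Σ MᵢCᵢ = 0·4235 + 4235·1768 + 5697·3605 + 8465·3945 + 11051·6728 + 14753·6300 = 0 + 7487480 + 20537685 + 33394425 + 74351128 + 92943900 = 228714618
Σ Rᵢ = 0 + 306 + 837 + 1359 + 3026 + 3781 = 9309
N̂ = 228714618 / 9309 ≈ 24569.2 → 24569

N ≈ 24,569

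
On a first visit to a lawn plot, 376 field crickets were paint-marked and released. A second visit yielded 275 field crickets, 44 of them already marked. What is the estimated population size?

If marked individuals mix randomly, R/C ≈ M/N, giving N ≈ M·C/R.
N = (376 × 275) / 44 = 103400 / 44 = 2350

N = 2350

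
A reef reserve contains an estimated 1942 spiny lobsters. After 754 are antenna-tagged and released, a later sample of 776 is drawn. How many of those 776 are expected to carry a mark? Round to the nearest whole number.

Expected recaptures E[R] = M·C / N.
E[R] = 754 × 776 / 1942 = 585104 / 1942 ≈ 301.3 → 301

expected recaptures ≈ 301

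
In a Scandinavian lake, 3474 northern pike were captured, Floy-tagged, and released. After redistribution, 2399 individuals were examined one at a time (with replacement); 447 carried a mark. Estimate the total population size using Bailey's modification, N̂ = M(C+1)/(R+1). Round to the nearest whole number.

N̂ = 3474·(2399+1)/(447+1) = 3474·2400/448 = 8337600/448 ≈ 18610.7 → 18611

N ≈ 18,611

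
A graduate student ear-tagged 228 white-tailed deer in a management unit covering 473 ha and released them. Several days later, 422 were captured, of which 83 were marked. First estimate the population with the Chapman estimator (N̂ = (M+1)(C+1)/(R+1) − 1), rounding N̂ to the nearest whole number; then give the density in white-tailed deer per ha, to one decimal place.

N̂ = 229·423/84 − 1 = 96867/84 − 1 ≈ 1152.2 → 1152
Density = N̂ / area = 1152 / 473 ≈ 2.44 → 2.4 per ha

density ≈ 2.4 white-tailed deer per ha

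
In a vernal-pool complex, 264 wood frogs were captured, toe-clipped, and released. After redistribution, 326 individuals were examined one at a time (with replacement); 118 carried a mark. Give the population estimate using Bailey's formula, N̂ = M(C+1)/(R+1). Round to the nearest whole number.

N ≈ 725

N̂ = 264·(326+1)/(118+1) = 264·327/119 = 86328/119 ≈ 725.4 → 725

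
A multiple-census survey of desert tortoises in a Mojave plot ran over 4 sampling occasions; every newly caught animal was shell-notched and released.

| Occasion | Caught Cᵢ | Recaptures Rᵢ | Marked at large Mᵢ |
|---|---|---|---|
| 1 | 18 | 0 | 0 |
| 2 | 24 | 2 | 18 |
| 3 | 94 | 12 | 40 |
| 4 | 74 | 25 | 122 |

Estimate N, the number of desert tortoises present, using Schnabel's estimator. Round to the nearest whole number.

N ≈ 339

Σ MᵢCᵢ = 0·18 + 18·24 + 40·94 + 122·74 = 0 + 432 + 3760 + 9028 = 13220
Σ Rᵢ = 0 + 2 + 12 + 25 = 39
N̂ = 13220 / 39 ≈ 339.0 → 339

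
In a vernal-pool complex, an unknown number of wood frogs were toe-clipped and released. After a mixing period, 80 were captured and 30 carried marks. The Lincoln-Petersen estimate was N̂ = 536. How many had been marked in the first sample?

M = 201

From N = M·C/R: M = N·R / C = 536·30 / 80 = 16080 / 80 = 201.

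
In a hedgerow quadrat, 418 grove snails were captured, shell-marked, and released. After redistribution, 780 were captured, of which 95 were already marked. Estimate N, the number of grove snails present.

N = 3432

If marked individuals mix randomly, R/C ≈ M/N, giving N ≈ M·C/R.
N = (418 × 780) / 95 = 326040 / 95 = 3432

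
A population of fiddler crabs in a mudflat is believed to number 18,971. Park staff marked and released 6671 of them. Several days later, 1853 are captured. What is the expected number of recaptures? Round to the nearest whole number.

The marked fraction of the population is 6671/18971, so in a sample of 1853 expect C·(M/N) marked.
E[R] = 6671 × 1853 / 18971 = 12361363 / 18971 ≈ 651.6 → 652

expected recaptures ≈ 652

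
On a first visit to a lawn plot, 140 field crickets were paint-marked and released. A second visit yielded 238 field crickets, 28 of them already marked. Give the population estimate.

N = 1190

N = (140 × 238) / 28 = 33320 / 28 = 1190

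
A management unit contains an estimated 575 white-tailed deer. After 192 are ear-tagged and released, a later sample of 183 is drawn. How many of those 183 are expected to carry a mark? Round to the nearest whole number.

expected recaptures ≈ 61

The marked fraction of the population is 192/575, so in a sample of 183 expect C·(M/N) marked.
E[R] = 192 × 183 / 575 = 35136 / 575 ≈ 61.1 → 61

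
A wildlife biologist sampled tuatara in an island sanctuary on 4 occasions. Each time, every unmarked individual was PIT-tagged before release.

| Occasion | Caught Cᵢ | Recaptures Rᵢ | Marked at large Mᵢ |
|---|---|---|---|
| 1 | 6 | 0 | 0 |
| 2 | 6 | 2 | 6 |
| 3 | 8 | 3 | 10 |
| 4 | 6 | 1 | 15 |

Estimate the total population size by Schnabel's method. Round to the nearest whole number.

Σ MᵢCᵢ = 0·6 + 6·6 + 10·8 + 15·6 = 0 + 36 + 80 + 90 = 206
Σ Rᵢ = 0 + 2 + 3 + 1 = 6
N̂ = 206 / 6 ≈ 34.3 → 34

N ≈ 34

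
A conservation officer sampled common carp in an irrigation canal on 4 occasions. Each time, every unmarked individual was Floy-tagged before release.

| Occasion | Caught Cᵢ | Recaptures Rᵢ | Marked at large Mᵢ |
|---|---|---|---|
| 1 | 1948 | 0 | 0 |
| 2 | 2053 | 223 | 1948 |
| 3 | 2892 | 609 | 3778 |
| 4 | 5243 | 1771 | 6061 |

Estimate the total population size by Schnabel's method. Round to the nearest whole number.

N ≈ 17,942

Σ MᵢCᵢ = 0·1948 + 1948·2053 + 3778·2892 + 6061·5243 = 0 + 3999244 + 10925976 + 31777823 = 46703043
Σ Rᵢ = 0 + 223 + 609 + 1771 = 2603
N̂ = 46703043 / 2603 ≈ 17942.0 → 17942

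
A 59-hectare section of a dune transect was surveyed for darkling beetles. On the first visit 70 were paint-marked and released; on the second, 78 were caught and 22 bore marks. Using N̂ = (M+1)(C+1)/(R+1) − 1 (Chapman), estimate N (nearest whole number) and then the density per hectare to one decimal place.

N̂ = 71·79/23 − 1 = 5609/23 − 1 ≈ 242.9 → 243
Density = N̂ / area = 243 / 59 ≈ 4.12 → 4.1 per hectare

density ≈ 4.1 darkling beetles per hectare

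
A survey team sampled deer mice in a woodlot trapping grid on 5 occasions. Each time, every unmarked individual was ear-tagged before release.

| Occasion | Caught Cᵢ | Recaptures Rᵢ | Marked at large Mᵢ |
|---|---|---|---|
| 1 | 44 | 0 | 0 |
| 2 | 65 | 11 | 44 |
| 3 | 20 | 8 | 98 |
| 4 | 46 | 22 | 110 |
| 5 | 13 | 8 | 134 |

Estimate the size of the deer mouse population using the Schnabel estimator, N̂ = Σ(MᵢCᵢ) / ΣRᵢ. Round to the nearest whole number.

Σ MᵢCᵢ = 0·44 + 44·65 + 98·20 + 110·46 + 134·13 = 0 + 2860 + 1960 + 5060 + 1742 = 11622
Σ Rᵢ = 0 + 11 + 8 + 22 + 8 = 49
N̂ = 11622 / 49 ≈ 237.2 → 237

N ≈ 237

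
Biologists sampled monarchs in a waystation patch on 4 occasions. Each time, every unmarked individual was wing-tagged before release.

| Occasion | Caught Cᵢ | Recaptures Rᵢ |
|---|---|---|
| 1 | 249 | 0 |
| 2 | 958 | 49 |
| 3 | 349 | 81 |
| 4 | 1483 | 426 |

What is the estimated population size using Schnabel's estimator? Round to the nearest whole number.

Marked at large before each occasion: Mᵢ = Σⱼ<ᵢ (Cⱼ − Rⱼ) → M1=0, M2=249, M3=1158, M4=1426
Σ MᵢCᵢ = 0·249 + 249·958 + 1158·349 + 1426·1483 = 0 + 238542 + 404142 + 2114758 = 2757442
Σ Rᵢ = 0 + 49 + 81 + 426 = 556
N̂ = 2757442 / 556 ≈ 4959.4 → 4959

N ≈ 4959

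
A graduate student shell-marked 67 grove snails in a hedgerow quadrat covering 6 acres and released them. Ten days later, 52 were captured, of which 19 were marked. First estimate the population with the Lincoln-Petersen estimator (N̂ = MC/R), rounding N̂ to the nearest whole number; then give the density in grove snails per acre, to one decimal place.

density ≈ 30.5 grove snails per acre

N̂ = 67·52/19 = 3484/19 ≈ 183.4 → 183
Density = N̂ / area = 183 / 6 ≈ 30.50 → 30.5 per acre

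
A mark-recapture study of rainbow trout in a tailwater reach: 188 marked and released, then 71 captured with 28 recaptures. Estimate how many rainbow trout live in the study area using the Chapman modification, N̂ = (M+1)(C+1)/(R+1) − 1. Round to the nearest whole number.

N̂ = (188+1)(71+1)/(28+1) − 1 = 189·72/29 − 1
= 13608/29 − 1 ≈ 469.2 − 1 ≈ 468.2 → 468

N ≈ 468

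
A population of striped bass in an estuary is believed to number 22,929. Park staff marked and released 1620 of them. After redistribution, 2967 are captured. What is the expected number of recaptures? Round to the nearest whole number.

expected recaptures ≈ 210

Expected recaptures E[R] = M·C / N.
E[R] = 1620 × 2967 / 22929 = 4806540 / 22929 ≈ 209.6 → 210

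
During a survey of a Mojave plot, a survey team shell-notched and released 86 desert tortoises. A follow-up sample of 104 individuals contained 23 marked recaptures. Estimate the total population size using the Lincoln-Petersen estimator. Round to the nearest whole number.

N ≈ 389

N = (86 × 104) / 23 = 8944 / 23 ≈ 388.9 → 389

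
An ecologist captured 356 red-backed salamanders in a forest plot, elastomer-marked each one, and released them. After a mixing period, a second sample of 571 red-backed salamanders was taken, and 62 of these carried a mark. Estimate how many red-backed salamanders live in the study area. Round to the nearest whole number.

The marked fraction in the recapture sample should equal the marked fraction in the population: 62/571 = 356/N.
N = (356 × 571) / 62 = 203276 / 62 ≈ 3278.6 → 3279

N ≈ 3279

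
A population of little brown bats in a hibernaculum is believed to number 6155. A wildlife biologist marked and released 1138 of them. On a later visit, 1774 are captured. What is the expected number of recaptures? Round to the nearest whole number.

Expected recaptures E[R] = M·C / N.
E[R] = 1138 × 1774 / 6155 = 2018812 / 6155 ≈ 328.0 → 328

expected recaptures ≈ 328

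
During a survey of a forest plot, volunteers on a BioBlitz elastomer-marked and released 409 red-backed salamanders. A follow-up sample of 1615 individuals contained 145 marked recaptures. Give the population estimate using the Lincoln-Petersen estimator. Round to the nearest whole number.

The marked fraction in the recapture sample should equal the marked fraction in the population: 145/1615 = 409/N.
N = (409 × 1615) / 145 = 660535 / 145 ≈ 4555.4 → 4555

N ≈ 4555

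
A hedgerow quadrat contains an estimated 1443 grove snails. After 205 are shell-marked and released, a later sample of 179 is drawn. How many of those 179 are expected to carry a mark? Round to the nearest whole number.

expected recaptures ≈ 25

Expected recaptures E[R] = M·C / N.
E[R] = 205 × 179 / 1443 = 36695 / 1443 ≈ 25.4 → 25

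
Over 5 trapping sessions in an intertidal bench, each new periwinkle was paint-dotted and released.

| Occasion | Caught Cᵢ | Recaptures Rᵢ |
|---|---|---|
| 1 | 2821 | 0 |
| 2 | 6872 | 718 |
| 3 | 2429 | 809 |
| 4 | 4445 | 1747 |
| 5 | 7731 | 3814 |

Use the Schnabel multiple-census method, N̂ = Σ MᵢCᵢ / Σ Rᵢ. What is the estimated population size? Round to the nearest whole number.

Marked at large before each occasion: Mᵢ = Σⱼ<ᵢ (Cⱼ − Rⱼ) → M1=0, M2=2821, M3=8975, M4=10595, M5=13293
Σ MᵢCᵢ = 0·2821 + 2821·6872 + 8975·2429 + 10595·4445 + 13293·7731 = 0 + 19385912 + 21800275 + 47094775 + 102768183 = 191049145
Σ Rᵢ = 0 + 718 + 809 + 1747 + 3814 = 7088
N̂ = 191049145 / 7088 ≈ 26953.9 → 26954

N ≈ 26,954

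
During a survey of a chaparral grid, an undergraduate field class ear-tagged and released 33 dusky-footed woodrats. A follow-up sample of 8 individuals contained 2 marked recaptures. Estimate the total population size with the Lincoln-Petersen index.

N = 132

Lincoln-Petersen assumes M/N = R/C, so N = M·C / R.
N = (33 × 8) / 2 = 264 / 2 = 132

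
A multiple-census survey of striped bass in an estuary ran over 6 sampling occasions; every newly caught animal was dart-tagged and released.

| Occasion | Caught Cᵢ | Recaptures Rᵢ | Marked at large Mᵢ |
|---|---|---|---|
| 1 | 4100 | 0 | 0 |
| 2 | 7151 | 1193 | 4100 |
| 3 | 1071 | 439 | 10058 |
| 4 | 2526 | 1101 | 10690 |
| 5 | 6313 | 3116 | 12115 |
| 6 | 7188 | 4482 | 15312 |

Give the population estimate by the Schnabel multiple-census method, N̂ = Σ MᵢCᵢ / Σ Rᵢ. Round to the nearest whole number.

N ≈ 24,551

Σ MᵢCᵢ = 0·4100 + 4100·7151 + 10058·1071 + 10690·2526 + 12115·6313 + 15312·7188 = 0 + 29319100 + 10772118 + 27002940 + 76481995 + 110062656 = 253638809
Σ Rᵢ = 0 + 1193 + 439 + 1101 + 3116 + 4482 = 10331
N̂ = 253638809 / 10331 ≈ 24551.2 → 24551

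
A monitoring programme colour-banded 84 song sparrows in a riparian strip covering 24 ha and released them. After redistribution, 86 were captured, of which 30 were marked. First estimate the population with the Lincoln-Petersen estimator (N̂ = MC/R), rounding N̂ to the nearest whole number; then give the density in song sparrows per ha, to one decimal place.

density ≈ 10.0 song sparrows per ha

N̂ = 84·86/30 = 7224/30 ≈ 240.8 → 241
Density = N̂ / area = 241 / 24 ≈ 10.04 → 10.0 per ha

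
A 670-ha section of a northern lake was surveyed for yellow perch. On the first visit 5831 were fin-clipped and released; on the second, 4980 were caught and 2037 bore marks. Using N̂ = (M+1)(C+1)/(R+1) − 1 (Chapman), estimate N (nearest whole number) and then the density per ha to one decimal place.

density ≈ 21.3 yellow perch per ha

N̂ = 5832·4981/2038 − 1 = 29049192/2038 − 1 ≈ 14252.8 → 14253
Density = N̂ / area = 14253 / 670 ≈ 21.27 → 21.3 per ha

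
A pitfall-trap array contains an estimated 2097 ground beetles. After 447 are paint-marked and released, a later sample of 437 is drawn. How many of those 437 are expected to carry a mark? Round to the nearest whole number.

The marked fraction of the population is 447/2097, so in a sample of 437 expect C·(M/N) marked.
E[R] = 447 × 437 / 2097 = 195339 / 2097 ≈ 93.2 → 93

expected recaptures ≈ 93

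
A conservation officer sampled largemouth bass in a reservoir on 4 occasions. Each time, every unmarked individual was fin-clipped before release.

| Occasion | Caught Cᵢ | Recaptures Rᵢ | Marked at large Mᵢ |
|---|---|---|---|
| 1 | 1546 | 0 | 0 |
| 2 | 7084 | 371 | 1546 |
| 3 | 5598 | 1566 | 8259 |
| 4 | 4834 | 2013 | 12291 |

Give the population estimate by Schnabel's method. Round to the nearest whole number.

Σ MᵢCᵢ = 0·1546 + 1546·7084 + 8259·5598 + 12291·4834 = 0 + 10951864 + 46233882 + 59414694 = 116600440
Σ Rᵢ = 0 + 371 + 1566 + 2013 = 3950
N̂ = 116600440 / 3950 ≈ 29519.1 → 29519

N ≈ 29,519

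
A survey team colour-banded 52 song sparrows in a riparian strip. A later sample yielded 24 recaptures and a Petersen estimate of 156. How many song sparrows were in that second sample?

From N = M·C/R: C = N·R / M = 156·24 / 52 = 3744 / 52 = 72.

C = 72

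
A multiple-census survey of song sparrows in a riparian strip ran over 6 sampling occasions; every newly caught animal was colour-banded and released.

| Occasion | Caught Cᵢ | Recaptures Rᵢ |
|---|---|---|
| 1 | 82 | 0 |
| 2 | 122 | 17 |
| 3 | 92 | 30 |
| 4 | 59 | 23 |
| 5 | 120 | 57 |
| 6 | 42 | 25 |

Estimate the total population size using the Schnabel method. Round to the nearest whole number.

N ≈ 597

Marked at large before each occasion: Mᵢ = Σⱼ<ᵢ (Cⱼ − Rⱼ) → M1=0, M2=82, M3=187, M4=249, M5=285, M6=348
Σ MᵢCᵢ = 0·82 + 82·122 + 187·92 + 249·59 + 285·120 + 348·42 = 0 + 10004 + 17204 + 14691 + 34200 + 14616 = 90715
Σ Rᵢ = 0 + 17 + 30 + 23 + 57 + 25 = 152
N̂ = 90715 / 152 ≈ 596.8 → 597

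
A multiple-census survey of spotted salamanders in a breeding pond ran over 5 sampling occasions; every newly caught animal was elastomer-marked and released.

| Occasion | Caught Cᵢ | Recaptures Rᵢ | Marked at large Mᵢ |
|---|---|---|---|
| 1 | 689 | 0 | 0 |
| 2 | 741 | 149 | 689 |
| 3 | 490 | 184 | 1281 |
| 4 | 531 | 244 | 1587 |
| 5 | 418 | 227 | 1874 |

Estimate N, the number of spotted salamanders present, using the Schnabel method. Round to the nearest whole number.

Σ MᵢCᵢ = 0·689 + 689·741 + 1281·490 + 1587·531 + 1874·418 = 0 + 510549 + 627690 + 842697 + 783332 = 2764268
Σ Rᵢ = 0 + 149 + 184 + 244 + 227 = 804
N̂ = 2764268 / 804 ≈ 3438.1 → 3438

N ≈ 3438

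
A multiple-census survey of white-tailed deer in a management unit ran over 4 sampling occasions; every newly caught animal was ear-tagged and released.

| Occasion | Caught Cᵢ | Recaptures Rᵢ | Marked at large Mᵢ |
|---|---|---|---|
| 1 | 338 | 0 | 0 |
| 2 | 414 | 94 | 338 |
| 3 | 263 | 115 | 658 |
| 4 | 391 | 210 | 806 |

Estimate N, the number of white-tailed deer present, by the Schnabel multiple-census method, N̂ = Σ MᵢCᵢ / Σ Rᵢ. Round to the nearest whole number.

N ≈ 1499

Σ MᵢCᵢ = 0·338 + 338·414 + 658·263 + 806·391 = 0 + 139932 + 173054 + 315146 = 628132
Σ Rᵢ = 0 + 94 + 115 + 210 = 419
N̂ = 628132 / 419 ≈ 1499.1 → 1499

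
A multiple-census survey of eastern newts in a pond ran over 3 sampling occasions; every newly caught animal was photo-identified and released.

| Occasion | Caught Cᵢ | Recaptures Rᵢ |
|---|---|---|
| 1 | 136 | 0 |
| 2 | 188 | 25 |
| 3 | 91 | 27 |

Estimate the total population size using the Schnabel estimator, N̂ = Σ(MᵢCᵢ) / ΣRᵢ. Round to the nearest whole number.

Marked at large before each occasion: Mᵢ = Σⱼ<ᵢ (Cⱼ − Rⱼ) → M1=0, M2=136, M3=299
Σ MᵢCᵢ = 0·136 + 136·188 + 299·91 = 0 + 25568 + 27209 = 52777
Σ Rᵢ = 0 + 25 + 27 = 52
N̂ = 52777 / 52 ≈ 1014.9 → 1015

N ≈ 1015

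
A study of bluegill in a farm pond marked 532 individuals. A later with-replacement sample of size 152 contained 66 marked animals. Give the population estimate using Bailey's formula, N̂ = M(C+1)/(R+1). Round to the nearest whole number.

N ≈ 1215

N̂ = 532·(152+1)/(66+1) = 532·153/67 = 81396/67 ≈ 1214.9 → 1215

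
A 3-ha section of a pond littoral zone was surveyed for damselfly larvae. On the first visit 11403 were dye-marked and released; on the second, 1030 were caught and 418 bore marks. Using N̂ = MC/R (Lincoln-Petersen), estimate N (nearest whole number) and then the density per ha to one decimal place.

density ≈ 9366.0 damselfly larvae per ha

N̂ = 11403·1030/418 = 11745090/418 ≈ 28098.3 → 28098
Density = N̂ / area = 28098 / 3 = 9366.0 per ha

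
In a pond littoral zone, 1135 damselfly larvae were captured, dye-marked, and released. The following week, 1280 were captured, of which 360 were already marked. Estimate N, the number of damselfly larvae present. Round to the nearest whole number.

Lincoln-Petersen assumes M/N = R/C, so N = M·C / R.
N = (1135 × 1280) / 360 = 1452800 / 360 ≈ 4035.6 → 4036

N ≈ 4036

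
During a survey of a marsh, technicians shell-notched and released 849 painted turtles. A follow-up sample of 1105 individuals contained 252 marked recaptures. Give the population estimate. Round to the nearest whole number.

Lincoln-Petersen assumes M/N = R/C, so N = M·C / R.
N = (849 × 1105) / 252 = 938145 / 252 ≈ 3722.8 → 3723

N ≈ 3723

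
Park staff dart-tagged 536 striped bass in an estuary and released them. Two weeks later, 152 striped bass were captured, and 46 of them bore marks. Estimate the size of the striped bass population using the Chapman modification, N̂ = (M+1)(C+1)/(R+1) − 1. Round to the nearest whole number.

N ≈ 1747

N̂ = (536+1)(152+1)/(46+1) − 1 = 537·153/47 − 1
= 82161/47 − 1 ≈ 1748.1 − 1 ≈ 1747.1 → 1747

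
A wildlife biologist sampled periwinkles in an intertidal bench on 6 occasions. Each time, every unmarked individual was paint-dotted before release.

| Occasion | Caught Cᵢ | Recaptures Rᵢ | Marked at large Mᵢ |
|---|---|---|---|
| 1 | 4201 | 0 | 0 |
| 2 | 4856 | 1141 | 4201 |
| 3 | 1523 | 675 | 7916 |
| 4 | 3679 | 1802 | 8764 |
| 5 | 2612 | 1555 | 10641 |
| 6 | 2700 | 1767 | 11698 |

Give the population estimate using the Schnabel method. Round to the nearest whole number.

Σ MᵢCᵢ = 0·4201 + 4201·4856 + 7916·1523 + 8764·3679 + 10641·2612 + 11698·2700 = 0 + 20400056 + 12056068 + 32242756 + 27794292 + 31584600 = 124077772
Σ Rᵢ = 0 + 1141 + 675 + 1802 + 1555 + 1767 = 6940
N̂ = 124077772 / 6940 ≈ 17878.6 → 17879

N ≈ 17,879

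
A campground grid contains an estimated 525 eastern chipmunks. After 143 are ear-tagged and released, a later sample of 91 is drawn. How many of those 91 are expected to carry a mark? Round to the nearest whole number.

The marked fraction of the population is 143/525, so in a sample of 91 expect C·(M/N) marked.
E[R] = 143 × 91 / 525 = 13013 / 525 ≈ 24.8 → 25

expected recaptures ≈ 25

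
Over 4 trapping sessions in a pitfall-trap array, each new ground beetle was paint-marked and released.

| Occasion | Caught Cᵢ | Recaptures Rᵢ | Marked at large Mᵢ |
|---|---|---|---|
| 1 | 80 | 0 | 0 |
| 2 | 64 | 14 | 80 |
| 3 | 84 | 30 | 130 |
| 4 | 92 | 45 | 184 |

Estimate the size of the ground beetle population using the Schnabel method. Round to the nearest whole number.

N ≈ 370

Σ MᵢCᵢ = 0·80 + 80·64 + 130·84 + 184·92 = 0 + 5120 + 10920 + 16928 = 32968
Σ Rᵢ = 0 + 14 + 30 + 45 = 89
N̂ = 32968 / 89 ≈ 370.4 → 370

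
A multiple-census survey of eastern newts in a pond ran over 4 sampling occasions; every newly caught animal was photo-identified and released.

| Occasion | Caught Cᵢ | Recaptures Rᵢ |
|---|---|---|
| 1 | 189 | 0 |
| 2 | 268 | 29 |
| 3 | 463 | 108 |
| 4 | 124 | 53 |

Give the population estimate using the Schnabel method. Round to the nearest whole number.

Marked at large before each occasion: Mᵢ = Σⱼ<ᵢ (Cⱼ − Rⱼ) → M1=0, M2=189, M3=428, M4=783
Σ MᵢCᵢ = 0·189 + 189·268 + 428·463 + 783·124 = 0 + 50652 + 198164 + 97092 = 345908
Σ Rᵢ = 0 + 29 + 108 + 53 = 190
N̂ = 345908 / 190 ≈ 1820.6 → 1821

N ≈ 1821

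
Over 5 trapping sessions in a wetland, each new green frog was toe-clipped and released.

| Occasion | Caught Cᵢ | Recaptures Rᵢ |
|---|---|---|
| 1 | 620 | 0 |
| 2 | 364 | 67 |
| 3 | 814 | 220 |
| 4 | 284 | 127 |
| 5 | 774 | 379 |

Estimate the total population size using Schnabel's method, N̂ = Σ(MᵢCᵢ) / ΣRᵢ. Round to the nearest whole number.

N ≈ 3395

Marked at large before each occasion: Mᵢ = Σⱼ<ᵢ (Cⱼ − Rⱼ) → M1=0, M2=620, M3=917, M4=1511, M5=1668
Σ MᵢCᵢ = 0·620 + 620·364 + 917·814 + 1511·284 + 1668·774 = 0 + 225680 + 746438 + 429124 + 1291032 = 2692274
Σ Rᵢ = 0 + 67 + 220 + 127 + 379 = 793
N̂ = 2692274 / 793 ≈ 3395.0 → 3395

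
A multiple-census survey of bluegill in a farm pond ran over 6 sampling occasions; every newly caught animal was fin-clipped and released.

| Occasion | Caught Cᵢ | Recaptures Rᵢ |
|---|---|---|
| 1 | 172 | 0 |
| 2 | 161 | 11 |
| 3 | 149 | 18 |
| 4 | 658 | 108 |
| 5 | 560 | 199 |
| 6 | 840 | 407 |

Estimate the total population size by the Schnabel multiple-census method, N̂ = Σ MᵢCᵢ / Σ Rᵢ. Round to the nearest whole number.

N ≈ 2801

Marked at large before each occasion: Mᵢ = Σⱼ<ᵢ (Cⱼ − Rⱼ) → M1=0, M2=172, M3=322, M4=453, M5=1003, M6=1364
Σ MᵢCᵢ = 0·172 + 172·161 + 322·149 + 453·658 + 1003·560 + 1364·840 = 0 + 27692 + 47978 + 298074 + 561680 + 1145760 = 2081184
Σ Rᵢ = 0 + 11 + 18 + 108 + 199 + 407 = 743
N̂ = 2081184 / 743 ≈ 2801.1 → 2801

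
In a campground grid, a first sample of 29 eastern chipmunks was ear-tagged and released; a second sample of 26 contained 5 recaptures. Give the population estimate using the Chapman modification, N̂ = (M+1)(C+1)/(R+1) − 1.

N̂ = (29+1)(26+1)/(5+1) − 1 = 30·27/6 − 1
= 810/6 − 1 = 135 − 1 = 134

N = 134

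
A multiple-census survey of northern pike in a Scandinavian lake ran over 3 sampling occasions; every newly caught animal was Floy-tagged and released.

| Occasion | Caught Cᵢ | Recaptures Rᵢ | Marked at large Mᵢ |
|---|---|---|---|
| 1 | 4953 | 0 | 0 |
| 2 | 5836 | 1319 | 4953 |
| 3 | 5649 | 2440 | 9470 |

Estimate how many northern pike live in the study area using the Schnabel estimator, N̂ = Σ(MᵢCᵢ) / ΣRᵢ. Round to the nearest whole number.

Σ MᵢCᵢ = 0·4953 + 4953·5836 + 9470·5649 = 0 + 28905708 + 53496030 = 82401738
Σ Rᵢ = 0 + 1319 + 2440 = 3759
N̂ = 82401738 / 3759 ≈ 21921.2 → 21921

N ≈ 21,921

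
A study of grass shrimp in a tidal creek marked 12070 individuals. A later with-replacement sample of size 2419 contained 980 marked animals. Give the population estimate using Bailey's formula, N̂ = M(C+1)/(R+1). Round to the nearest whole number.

N ≈ 29,775

N̂ = 12070·(2419+1)/(980+1) = 12070·2420/981 = 29209400/981 ≈ 29775.1 → 29775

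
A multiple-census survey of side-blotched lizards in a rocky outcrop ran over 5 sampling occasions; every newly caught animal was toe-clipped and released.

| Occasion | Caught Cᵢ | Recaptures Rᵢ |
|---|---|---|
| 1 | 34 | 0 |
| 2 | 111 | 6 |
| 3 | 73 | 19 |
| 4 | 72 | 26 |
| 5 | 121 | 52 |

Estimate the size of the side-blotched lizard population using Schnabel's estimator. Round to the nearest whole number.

N ≈ 551

Marked at large before each occasion: Mᵢ = Σⱼ<ᵢ (Cⱼ − Rⱼ) → M1=0, M2=34, M3=139, M4=193, M5=239
Σ MᵢCᵢ = 0·34 + 34·111 + 139·73 + 193·72 + 239·121 = 0 + 3774 + 10147 + 13896 + 28919 = 56736
Σ Rᵢ = 0 + 6 + 19 + 26 + 52 = 103
N̂ = 56736 / 103 ≈ 550.8 → 551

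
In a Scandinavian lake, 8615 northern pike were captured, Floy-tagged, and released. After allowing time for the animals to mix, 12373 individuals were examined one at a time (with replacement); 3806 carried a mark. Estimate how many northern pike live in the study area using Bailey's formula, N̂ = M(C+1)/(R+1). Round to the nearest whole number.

N ≈ 28,002

N̂ = 8615·(12373+1)/(3806+1) = 8615·12374/3807 = 106602010/3807 ≈ 28001.6 → 28002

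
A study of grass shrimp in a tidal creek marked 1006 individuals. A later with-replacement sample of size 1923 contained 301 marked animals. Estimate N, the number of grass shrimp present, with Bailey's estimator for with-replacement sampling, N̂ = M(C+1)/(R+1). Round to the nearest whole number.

N̂ = 1006·(1923+1)/(301+1) = 1006·1924/302 = 1935544/302 ≈ 6409.1 → 6409

N ≈ 6409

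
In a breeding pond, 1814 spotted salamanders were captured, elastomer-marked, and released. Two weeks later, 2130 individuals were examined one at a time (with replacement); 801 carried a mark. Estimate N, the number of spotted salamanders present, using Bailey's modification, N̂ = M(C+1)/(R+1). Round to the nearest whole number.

N ≈ 4820

N̂ = 1814·(2130+1)/(801+1) = 1814·2131/802 = 3865634/802 ≈ 4820.0 → 4820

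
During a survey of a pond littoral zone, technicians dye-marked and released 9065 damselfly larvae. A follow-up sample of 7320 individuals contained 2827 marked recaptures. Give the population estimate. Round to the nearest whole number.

N = (9065 × 7320) / 2827 = 66355800 / 2827 ≈ 23472.2 → 23472

N ≈ 23,472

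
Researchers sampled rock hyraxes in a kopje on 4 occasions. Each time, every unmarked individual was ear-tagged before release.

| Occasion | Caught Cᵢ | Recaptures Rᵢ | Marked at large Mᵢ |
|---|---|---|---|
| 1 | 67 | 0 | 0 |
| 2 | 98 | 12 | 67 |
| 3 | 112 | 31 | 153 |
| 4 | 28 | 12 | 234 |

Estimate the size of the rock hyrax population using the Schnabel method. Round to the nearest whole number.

Σ MᵢCᵢ = 0·67 + 67·98 + 153·112 + 234·28 = 0 + 6566 + 17136 + 6552 = 30254
Σ Rᵢ = 0 + 12 + 31 + 12 = 55
N̂ = 30254 / 55 ≈ 550.1 → 550

N ≈ 550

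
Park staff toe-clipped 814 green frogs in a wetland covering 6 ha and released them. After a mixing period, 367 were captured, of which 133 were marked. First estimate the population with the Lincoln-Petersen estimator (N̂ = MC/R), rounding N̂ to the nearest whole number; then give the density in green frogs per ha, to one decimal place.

density ≈ 374.3 green frogs per ha

N̂ = 814·367/133 = 298738/133 ≈ 2246.2 → 2246
Density = N̂ / area = 2246 / 6 ≈ 374.33 → 374.3 per ha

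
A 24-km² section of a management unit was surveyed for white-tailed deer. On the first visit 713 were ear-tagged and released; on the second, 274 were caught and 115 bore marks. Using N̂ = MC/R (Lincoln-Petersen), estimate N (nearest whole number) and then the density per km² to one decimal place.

density ≈ 70.8 white-tailed deer per km²

N̂ = 713·274/115 = 195362/115 ≈ 1698.8 → 1699
Density = N̂ / area = 1699 / 24 ≈ 70.79 → 70.8 per km²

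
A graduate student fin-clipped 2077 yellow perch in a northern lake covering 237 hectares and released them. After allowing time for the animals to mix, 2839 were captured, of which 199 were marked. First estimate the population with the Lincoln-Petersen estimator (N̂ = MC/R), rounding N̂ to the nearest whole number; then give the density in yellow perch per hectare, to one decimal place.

density ≈ 125.0 yellow perch per hectare

N̂ = 2077·2839/199 = 5896603/199 ≈ 29631.2 → 29631
Density = N̂ / area = 29631 / 237 ≈ 125.03 → 125.0 per hectare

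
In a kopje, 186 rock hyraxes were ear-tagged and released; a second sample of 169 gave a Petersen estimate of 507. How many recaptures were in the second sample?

R = 62

From N = M·C/R: R = M·C / N = 186·169 / 507 = 31434 / 507 = 62.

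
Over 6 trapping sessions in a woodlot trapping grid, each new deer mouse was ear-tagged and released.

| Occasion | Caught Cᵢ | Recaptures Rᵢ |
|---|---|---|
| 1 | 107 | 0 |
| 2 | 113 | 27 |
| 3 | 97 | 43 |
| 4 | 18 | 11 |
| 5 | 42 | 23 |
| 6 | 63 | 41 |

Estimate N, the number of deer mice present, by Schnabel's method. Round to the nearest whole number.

Marked at large before each occasion: Mᵢ = Σⱼ<ᵢ (Cⱼ − Rⱼ) → M1=0, M2=107, M3=193, M4=247, M5=254, M6=273
Σ MᵢCᵢ = 0·107 + 107·113 + 193·97 + 247·18 + 254·42 + 273·63 = 0 + 12091 + 18721 + 4446 + 10668 + 17199 = 63125
Σ Rᵢ = 0 + 27 + 43 + 11 + 23 + 41 = 145
N̂ = 63125 / 145 ≈ 435.3 → 435

N ≈ 435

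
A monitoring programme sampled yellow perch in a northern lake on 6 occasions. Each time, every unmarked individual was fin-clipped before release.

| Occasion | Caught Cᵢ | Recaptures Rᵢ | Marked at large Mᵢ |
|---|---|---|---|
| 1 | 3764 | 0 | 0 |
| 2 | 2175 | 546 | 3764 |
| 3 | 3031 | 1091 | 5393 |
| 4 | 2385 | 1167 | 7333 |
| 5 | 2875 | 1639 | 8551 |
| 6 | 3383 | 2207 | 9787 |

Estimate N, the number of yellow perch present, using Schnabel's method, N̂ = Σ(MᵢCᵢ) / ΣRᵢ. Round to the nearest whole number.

Σ MᵢCᵢ = 0·3764 + 3764·2175 + 5393·3031 + 7333·2385 + 8551·2875 + 9787·3383 = 0 + 8186700 + 16346183 + 17489205 + 24584125 + 33109421 = 99715634
Σ Rᵢ = 0 + 546 + 1091 + 1167 + 1639 + 2207 = 6650
N̂ = 99715634 / 6650 ≈ 14994.8 → 14995

N ≈ 14,995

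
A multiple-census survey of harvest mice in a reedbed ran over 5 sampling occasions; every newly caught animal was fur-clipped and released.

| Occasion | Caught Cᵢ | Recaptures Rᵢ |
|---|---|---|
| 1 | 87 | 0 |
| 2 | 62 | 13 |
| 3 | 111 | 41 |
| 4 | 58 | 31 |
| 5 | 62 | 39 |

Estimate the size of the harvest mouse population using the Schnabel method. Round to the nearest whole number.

N ≈ 378

Marked at large before each occasion: Mᵢ = Σⱼ<ᵢ (Cⱼ − Rⱼ) → M1=0, M2=87, M3=136, M4=206, M5=233
Σ MᵢCᵢ = 0·87 + 87·62 + 136·111 + 206·58 + 233·62 = 0 + 5394 + 15096 + 11948 + 14446 = 46884
Σ Rᵢ = 0 + 13 + 41 + 31 + 39 = 124
N̂ = 46884 / 124 ≈ 378.1 → 378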